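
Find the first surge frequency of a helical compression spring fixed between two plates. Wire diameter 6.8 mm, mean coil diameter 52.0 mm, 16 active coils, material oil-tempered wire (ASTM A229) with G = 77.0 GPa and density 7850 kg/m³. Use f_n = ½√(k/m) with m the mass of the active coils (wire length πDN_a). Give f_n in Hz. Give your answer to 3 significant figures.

55.4 Hz

k = Gd⁴/(8D³N_a) = (77.0×10³)(6.8⁴)/(8·52.0³·16) = 9.1476 N/mm = 9147.6 N/m
Wire length L = πDN_a = π·52.0·16 = 2613.8 mm
m = ρ·(πd²/4)·L = 7850 × 36.317×10⁻⁶ m² × 2.6138 m = 0.74516 kg
f_n = ½√(k/m) = 0.5·√(9147.6/0.74516) = 0.5·√(12276) = 55.398 Hz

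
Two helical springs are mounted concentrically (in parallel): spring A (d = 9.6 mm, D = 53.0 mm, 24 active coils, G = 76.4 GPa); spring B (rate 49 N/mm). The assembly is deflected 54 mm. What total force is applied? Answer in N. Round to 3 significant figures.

k_A = Gd⁴/(8D³N_a) = (76.4×10³)(9.6⁴)/(8·53.0³·24) = 22.701 N/mm
Parallel: k_eq = 22.701 + 49 = 71.701 N/mm
F = k_eq·δ = 71.701·54 = 3871.9 N

3870 N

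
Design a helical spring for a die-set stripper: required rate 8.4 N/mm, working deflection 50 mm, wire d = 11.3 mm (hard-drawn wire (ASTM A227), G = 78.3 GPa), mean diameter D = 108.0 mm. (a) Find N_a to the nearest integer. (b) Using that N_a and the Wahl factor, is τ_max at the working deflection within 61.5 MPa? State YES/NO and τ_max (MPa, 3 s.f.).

N_a = Gd⁴/(8D³k) = (78.3×10³)(11.3⁴)/(8·108.0³·8.4) = 15.08 → N_a = 15
Actual rate k = Gd⁴/(8D³·15) = 8.4455 N/mm
Working load F = kδ = 8.4455·50 = 422.27 N
C = 108.0/11.3 = 9.5575; K_W = (4C−1)/(4C−4)+0.615/C = 1.1520
τ_max = K_W·8FD/(πd³) = 1.1520·80.486 = 92.719 MPa
τ_max > 61.5 MPa → exceeds allowable

(a) 15 coils; (b) NO, τ_max = 92.7 MPa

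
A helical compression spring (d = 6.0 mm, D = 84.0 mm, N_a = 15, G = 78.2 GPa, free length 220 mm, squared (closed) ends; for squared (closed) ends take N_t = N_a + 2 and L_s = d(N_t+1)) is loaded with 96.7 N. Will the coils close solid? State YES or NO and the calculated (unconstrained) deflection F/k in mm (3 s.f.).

NO, δ = 67.9 mm

k = Gd⁴/(8D³N_a) = (78.2×10³)(6.0⁴)/(8·84.0³·15) = 1.4249 N/mm
N_t = 17; L_s = 6.0·18 = 108 mm; δ_solid = L₀ − L_s = 220 − 108 = 112 mm
δ = F/k = 96.7/1.4249 = 67.863 mm
δ < δ_solid → spring does not go solid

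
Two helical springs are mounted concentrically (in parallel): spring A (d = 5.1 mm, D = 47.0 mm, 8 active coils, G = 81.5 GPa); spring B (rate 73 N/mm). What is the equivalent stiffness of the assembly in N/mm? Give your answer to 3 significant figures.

k_A = Gd⁴/(8D³N_a) = (81.5×10³)(5.1⁴)/(8·47.0³·8) = 8.2978 N/mm
Parallel: k_eq = 8.2978 + 73 = 81.298 N/mm

81.3 N/mm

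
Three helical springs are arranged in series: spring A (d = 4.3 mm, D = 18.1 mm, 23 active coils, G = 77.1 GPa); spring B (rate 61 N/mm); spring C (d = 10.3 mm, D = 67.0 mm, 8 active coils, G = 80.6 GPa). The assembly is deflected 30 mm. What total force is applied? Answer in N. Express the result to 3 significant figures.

k_A = Gd⁴/(8D³N_a) = (77.1×10³)(4.3⁴)/(8·18.1³·23) = 24.159 N/mm
k_C = Gd⁴/(8D³N_a) = (80.6×10³)(10.3⁴)/(8·67.0³·8) = 47.128 N/mm
Series: 1/k_eq = 1/24.159 + 1/61 + 1/47.128 = 0.079005; k_eq = 12.657 N/mm
F = k_eq·δ = 12.657·30 = 379.72 N

380 N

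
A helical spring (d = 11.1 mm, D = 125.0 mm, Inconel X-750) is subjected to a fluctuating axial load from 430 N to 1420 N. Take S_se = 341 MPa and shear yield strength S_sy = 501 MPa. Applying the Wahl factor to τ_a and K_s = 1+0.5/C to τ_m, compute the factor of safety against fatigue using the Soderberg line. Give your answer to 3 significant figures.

1.21

C = D/d = 125.0/11.1 = 11.2613; K_W = (4C−1)/(4C−4)+0.615/C = 1.1277; K_s = 1+0.5/C = 1.0444
F_a = (F_max−F_min)/2 = 495 N; F_m = (F_max+F_min)/2 = 925 N
τ_a = K_W·8F_aD/(πd³) = 1.1277 × 115.21 = 129.92 MPa
τ_m = K_s·8F_mD/(πd³) = 1.0444 × 215.29 = 224.85 MPa
Soderberg: 1/n_f = τ_a/S_se + τ_m/S_sy = 129.92/341 + 224.85/501 = 0.38100 + 0.44880 = 0.8298
n_f = 1/0.8298 = 1.205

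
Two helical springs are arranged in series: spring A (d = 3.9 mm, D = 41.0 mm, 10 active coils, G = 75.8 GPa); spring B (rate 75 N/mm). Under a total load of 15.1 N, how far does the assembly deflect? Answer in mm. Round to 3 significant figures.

k_A = Gd⁴/(8D³N_a) = (75.8×10³)(3.9⁴)/(8·41.0³·10) = 3.1804 N/mm
Series: 1/k_eq = 1/3.1804 + 1/75 = 0.32776; k_eq = 3.051 N/mm
δ = F/k_eq = 15.1/3.051 = 4.9491 mm

4.95 mm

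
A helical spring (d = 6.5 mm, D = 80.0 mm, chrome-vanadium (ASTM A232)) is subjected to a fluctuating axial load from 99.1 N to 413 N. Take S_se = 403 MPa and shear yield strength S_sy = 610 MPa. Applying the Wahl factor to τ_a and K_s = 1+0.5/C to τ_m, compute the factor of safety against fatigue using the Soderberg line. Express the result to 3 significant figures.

C = D/d = 80.0/6.5 = 12.3077; K_W = (4C−1)/(4C−4)+0.615/C = 1.1163; K_s = 1+0.5/C = 1.0406
F_a = (F_max−F_min)/2 = 156.95 N; F_m = (F_max+F_min)/2 = 256.05 N
τ_a = K_W·8F_aD/(πd³) = 1.1163 × 116.43 = 129.97 MPa
τ_m = K_s·8F_mD/(πd³) = 1.0406 × 189.94 = 197.66 MPa
Soderberg: 1/n_f = τ_a/S_se + τ_m/S_sy = 129.97/403 + 197.66/610 = 0.32250 + 0.32403 = 0.64652
n_f = 1/0.64652 = 1.547

1.55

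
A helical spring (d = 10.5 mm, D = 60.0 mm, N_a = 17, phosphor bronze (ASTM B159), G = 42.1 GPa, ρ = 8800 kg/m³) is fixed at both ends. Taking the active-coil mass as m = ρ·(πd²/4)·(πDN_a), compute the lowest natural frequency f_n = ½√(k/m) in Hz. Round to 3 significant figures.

k = Gd⁴/(8D³N_a) = (42.1×10³)(10.5⁴)/(8·60.0³·17) = 17.42 N/mm = 17420 N/m
Wire length L = πDN_a = π·60.0·17 = 3204.4 mm
m = ρ·(πd²/4)·L = 8800 × 86.59×10⁻⁶ m² × 3.2044 m = 2.4417 kg
f_n = ½√(k/m) = 0.5·√(17420/2.4417) = 0.5·√(7134.2) = 42.232 Hz

42.2 Hz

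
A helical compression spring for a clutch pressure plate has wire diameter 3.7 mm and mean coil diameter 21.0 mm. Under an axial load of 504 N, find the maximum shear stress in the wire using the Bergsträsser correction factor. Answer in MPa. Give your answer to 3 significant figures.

Spring index C = D/d = 21.0/3.7 = 5.6757
K_B = (4C+2)/(4C−3) = 24.703/19.703 = 1.2538
τ₀ = 8FD/(πd³) = 8·504·21.0/(π·3.7³) = 84672/159.13 = 532.09 MPa
τ_max = K·τ₀ = 1.2538 × 532.09 = 667.12 MPa

667 MPa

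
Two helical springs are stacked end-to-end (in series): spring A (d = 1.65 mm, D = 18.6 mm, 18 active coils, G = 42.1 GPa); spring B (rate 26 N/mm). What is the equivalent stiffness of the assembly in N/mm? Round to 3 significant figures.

k_A = Gd⁴/(8D³N_a) = (42.1×10³)(1.65⁴)/(8·18.6³·18) = 0.33676 N/mm
Series: 1/k_eq = 1/0.33676 + 1/26 = 3.008; k_eq = 0.33245 N/mm

0.332 N/mm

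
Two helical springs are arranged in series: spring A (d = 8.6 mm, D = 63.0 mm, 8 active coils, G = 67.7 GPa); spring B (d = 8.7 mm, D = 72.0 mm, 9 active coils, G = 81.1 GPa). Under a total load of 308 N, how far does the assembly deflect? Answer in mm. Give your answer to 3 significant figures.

31.1 mm

k_A = Gd⁴/(8D³N_a) = (67.7×10³)(8.6⁴)/(8·63.0³·8) = 23.141 N/mm
k_B = Gd⁴/(8D³N_a) = (81.1×10³)(8.7⁴)/(8·72.0³·9) = 17.289 N/mm
Series: 1/k_eq = 1/23.141 + 1/17.289 = 0.10105; k_eq = 9.8957 N/mm
δ = F/k_eq = 308/9.8957 = 31.125 mm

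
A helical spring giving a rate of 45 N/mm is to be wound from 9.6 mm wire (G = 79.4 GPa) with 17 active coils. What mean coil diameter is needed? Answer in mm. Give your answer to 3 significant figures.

47.9 mm

D = (Gd⁴/(8N_a·k))^(1/3) = (79.4×10³·9.6⁴/(8·17·45))^(1/3)
  = (110193)^(1/3) = 47.9422 mm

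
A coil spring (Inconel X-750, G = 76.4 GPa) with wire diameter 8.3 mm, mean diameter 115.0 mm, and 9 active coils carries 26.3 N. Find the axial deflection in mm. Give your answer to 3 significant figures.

7.94 mm

k = Gd⁴/(8D³N_a) = (76.4×10³)(8.3⁴)/(8·115.0³·9) = 3.3112 N/mm
δ = F/k = 26.3 / 3.3112 = 7.9428 mm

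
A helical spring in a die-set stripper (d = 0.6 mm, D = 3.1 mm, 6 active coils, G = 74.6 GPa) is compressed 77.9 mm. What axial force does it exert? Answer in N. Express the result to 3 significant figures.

527 N

k = Gd⁴/(8D³N_a) = (74.6×10³)(0.6⁴)/(8·3.1³·6) = 6.7611 N/mm
F = k·δ = 6.7611 × 77.9 = 526.69 N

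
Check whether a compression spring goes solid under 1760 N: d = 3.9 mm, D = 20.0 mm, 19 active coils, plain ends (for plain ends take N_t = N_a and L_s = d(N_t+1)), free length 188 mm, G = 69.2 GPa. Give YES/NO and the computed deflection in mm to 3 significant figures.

YES, δ = 134 mm

k = Gd⁴/(8D³N_a) = (69.2×10³)(3.9⁴)/(8·20.0³·19) = 13.165 N/mm
N_t = 19; L_s = 3.9·20 = 78 mm; δ_solid = L₀ − L_s = 188 − 78 = 110 mm
δ = F/k = 1760/13.165 = 133.68 mm
δ ≥ δ_solid → spring goes solid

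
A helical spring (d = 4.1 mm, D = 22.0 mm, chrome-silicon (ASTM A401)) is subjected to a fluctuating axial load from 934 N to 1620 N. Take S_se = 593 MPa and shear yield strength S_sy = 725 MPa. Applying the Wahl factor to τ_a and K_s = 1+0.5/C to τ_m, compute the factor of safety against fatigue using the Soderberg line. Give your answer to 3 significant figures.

0.461

C = D/d = 22.0/4.1 = 5.3659; K_W = (4C−1)/(4C−4)+0.615/C = 1.2864; K_s = 1+0.5/C = 1.0932
F_a = (F_max−F_min)/2 = 343 N; F_m = (F_max+F_min)/2 = 1277 N
τ_a = K_W·8F_aD/(πd³) = 1.2864 × 278.81 = 358.66 MPa
τ_m = K_s·8F_mD/(πd³) = 1.0932 × 1038 = 1134.7 MPa
Soderberg: 1/n_f = τ_a/S_se + τ_m/S_sy = 358.66/593 + 1134.7/725 = 0.60482 + 1.56515 = 2.17
n_f = 1/2.17 = 0.4608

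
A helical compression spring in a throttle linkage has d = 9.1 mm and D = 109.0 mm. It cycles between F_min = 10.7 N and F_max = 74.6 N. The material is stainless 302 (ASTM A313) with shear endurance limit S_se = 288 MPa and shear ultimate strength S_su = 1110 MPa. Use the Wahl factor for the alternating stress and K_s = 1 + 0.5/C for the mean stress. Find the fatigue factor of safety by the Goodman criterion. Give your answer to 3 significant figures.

C = D/d = 109.0/9.1 = 11.9780; K_W = (4C−1)/(4C−4)+0.615/C = 1.1197; K_s = 1+0.5/C = 1.0417
F_a = (F_max−F_min)/2 = 31.95 N; F_m = (F_max+F_min)/2 = 42.65 N
τ_a = K_W·8F_aD/(πd³) = 1.1197 × 11.768 = 13.177 MPa
τ_m = K_s·8F_mD/(πd³) = 1.0417 × 15.709 = 16.365 MPa
Goodman: 1/n_f = τ_a/S_se + τ_m/S_su = 13.177/288 + 16.365/1110 = 0.04575 + 0.01474 = 0.060495
n_f = 1/0.060495 = 16.53

16.5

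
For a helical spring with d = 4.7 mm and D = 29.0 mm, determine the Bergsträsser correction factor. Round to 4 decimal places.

1.2306

C = D/d = 29.0/4.7 = 6.1702
K_B = (4C+2)/(4C−3) = 26.681/21.681 = 1.2306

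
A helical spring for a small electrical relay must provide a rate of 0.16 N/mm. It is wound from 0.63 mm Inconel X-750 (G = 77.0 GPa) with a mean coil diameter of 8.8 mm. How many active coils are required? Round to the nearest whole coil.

N_a = Gd⁴/(8D³k) = (77.0×10³ × 0.63⁴)/(8 × 8.8³ × 0.16)
    = 12129.8 / 872.284 = 13.91 → 14 coils

14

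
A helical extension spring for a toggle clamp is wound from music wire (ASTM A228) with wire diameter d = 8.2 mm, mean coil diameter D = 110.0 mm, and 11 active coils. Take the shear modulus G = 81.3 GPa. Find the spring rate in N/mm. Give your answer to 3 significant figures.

k = Gd⁴/(8D³N_a) = (81.3×10³ × 8.2⁴) / (8 × 110.0³ × 11)
  = 3.67575e+08 / 1.17128e+08 = 3.1382 N/mm

3.14 N/mm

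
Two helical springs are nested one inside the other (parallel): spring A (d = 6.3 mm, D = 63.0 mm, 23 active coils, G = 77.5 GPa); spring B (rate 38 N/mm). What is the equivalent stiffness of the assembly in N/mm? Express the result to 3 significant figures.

k_A = Gd⁴/(8D³N_a) = (77.5×10³)(6.3⁴)/(8·63.0³·23) = 2.6535 N/mm
Parallel: k_eq = 2.6535 + 38 = 40.654 N/mm

40.7 N/mm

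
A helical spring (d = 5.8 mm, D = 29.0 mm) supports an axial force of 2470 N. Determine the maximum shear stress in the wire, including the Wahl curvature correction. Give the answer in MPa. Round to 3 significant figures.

Spring index C = D/d = 29.0/5.8 = 5.0000
K_W = (4C−1)/(4C−4) + 0.615/C = 19.000/16.000 + 0.1230 = 1.3105
τ₀ = 8FD/(πd³) = 8·2470·29.0/(π·5.8³) = 573040/612.96 = 934.87 MPa
τ_max = K·τ₀ = 1.3105 × 934.87 = 1225.1 MPa

1230 MPa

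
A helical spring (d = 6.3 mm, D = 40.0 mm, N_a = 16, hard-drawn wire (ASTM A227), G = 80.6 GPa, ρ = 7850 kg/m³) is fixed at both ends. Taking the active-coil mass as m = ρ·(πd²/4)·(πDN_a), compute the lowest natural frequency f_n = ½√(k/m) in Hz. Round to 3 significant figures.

k = Gd⁴/(8D³N_a) = (80.6×10³)(6.3⁴)/(8·40.0³·16) = 15.499 N/mm = 15499 N/m
Wire length L = πDN_a = π·40.0·16 = 2010.6 mm
m = ρ·(πd²/4)·L = 7850 × 31.172×10⁻⁶ m² × 2.0106 m = 0.49201 kg
f_n = ½√(k/m) = 0.5·√(15499/0.49201) = 0.5·√(31502) = 88.744 Hz

88.7 Hz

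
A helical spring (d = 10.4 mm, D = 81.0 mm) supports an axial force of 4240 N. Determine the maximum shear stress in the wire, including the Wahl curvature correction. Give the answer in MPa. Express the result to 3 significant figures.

Spring index C = D/d = 81.0/10.4 = 7.7885
K_W = (4C−1)/(4C−4) + 0.615/C = 30.154/27.154 + 0.0790 = 1.1894
τ₀ = 8FD/(πd³) = 8·4240·81.0/(π·10.4³) = 2.74752e+06/3533.9 = 777.48 MPa
τ_max = K·τ₀ = 1.1894 × 777.48 = 924.77 MPa

925 MPa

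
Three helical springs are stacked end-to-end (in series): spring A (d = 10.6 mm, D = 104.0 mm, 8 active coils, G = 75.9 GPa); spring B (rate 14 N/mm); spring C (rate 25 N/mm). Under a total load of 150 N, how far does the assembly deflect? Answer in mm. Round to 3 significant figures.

28.0 mm

k_A = Gd⁴/(8D³N_a) = (75.9×10³)(10.6⁴)/(8·104.0³·8) = 13.31 N/mm
Series: 1/k_eq = 1/13.31 + 1/14 + 1/25 = 0.18656; k_eq = 5.3602 N/mm
δ = F/k_eq = 150/5.3602 = 27.984 mm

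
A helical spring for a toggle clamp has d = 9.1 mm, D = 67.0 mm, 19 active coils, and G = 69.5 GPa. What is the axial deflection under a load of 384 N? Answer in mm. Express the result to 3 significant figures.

36.8 mm

k = Gd⁴/(8D³N_a) = (69.5×10³)(9.1⁴)/(8·67.0³·19) = 10.425 N/mm
δ = F/k = 384 / 10.425 = 36.834 mm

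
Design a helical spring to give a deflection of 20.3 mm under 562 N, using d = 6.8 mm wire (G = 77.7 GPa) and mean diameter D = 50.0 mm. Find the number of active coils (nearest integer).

Required rate k = F/δ = 562/20.3 = 27.685 N/mm
N_a = Gd⁴/(8D³k) = (77.7×10³ × 6.8⁴)/(8 × 50.0³ × 27.685)
    = 1.66133e+08 / 2.76847e+07 = 6.001 → 6 coils

6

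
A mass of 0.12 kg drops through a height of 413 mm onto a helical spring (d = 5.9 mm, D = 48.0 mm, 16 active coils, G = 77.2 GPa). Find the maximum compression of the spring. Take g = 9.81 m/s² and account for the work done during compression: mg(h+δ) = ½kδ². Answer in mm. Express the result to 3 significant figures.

12.3 mm

k = Gd⁴/(8D³N_a) = (77.2×10³)(5.9⁴)/(8·48.0³·16) = 6.6083 N/mm
W = mg = 0.12 × 9.81 = 1.1772 N
½kδ² − Wδ − Wh = 0 → δ = (W + √(W² + 2kWh))/k
δ = (1.1772 + √(1.3858 + 6425.72))/6.6083 = (1.1772 + 80.169)/6.6083 = 12.31 mm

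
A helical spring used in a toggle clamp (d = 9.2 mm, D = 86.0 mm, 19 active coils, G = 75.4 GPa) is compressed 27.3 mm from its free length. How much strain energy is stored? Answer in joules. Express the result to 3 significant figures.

k = Gd⁴/(8D³N_a) = (75.4×10³)(9.2⁴)/(8·86.0³·19) = 5.5871 N/mm
U = ½kδ² = 0.5 × 5.5871 × 27.3² = 2082 N·mm = 2.082 J

2.08 J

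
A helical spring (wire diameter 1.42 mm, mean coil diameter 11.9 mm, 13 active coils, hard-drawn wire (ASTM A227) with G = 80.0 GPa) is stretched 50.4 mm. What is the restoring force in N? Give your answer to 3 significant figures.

93.5 N

k = Gd⁴/(8D³N_a) = (80.0×10³)(1.42⁴)/(8·11.9³·13) = 1.856 N/mm
F = k·δ = 1.856 × 50.4 = 93.54 N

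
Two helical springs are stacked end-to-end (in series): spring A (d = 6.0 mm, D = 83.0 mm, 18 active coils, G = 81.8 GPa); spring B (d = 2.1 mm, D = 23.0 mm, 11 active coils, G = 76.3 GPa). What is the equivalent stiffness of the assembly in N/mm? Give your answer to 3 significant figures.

0.667 N/mm

k_A = Gd⁴/(8D³N_a) = (81.8×10³)(6.0⁴)/(8·83.0³·18) = 1.2875 N/mm
k_B = Gd⁴/(8D³N_a) = (76.3×10³)(2.1⁴)/(8·23.0³·11) = 1.3859 N/mm
Series: 1/k_eq = 1/1.2875 + 1/1.3859 = 1.4982; k_eq = 0.66746 N/mm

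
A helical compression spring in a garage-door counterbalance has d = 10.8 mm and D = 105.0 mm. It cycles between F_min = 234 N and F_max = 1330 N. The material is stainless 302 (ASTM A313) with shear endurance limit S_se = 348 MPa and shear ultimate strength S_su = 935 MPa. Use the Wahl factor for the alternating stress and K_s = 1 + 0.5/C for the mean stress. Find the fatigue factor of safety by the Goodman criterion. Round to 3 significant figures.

1.75

C = D/d = 105.0/10.8 = 9.7222; K_W = (4C−1)/(4C−4)+0.615/C = 1.1492; K_s = 1+0.5/C = 1.0514
F_a = (F_max−F_min)/2 = 548 N; F_m = (F_max+F_min)/2 = 782 N
τ_a = K_W·8F_aD/(πd³) = 1.1492 × 116.32 = 133.68 MPa
τ_m = K_s·8F_mD/(πd³) = 1.0514 × 165.98 = 174.52 MPa
Goodman: 1/n_f = τ_a/S_se + τ_m/S_su = 133.68/348 + 174.52/935 = 0.38412 + 0.18665 = 0.57078
n_f = 1/0.57078 = 1.752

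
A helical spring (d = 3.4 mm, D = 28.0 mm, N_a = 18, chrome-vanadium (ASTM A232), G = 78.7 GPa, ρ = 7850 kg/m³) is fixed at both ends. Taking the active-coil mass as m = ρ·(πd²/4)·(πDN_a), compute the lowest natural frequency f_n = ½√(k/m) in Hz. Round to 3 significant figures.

85.9 Hz

k = Gd⁴/(8D³N_a) = (78.7×10³)(3.4⁴)/(8·28.0³·18) = 3.327 N/mm = 3327 N/m
Wire length L = πDN_a = π·28.0·18 = 1583.4 mm
m = ρ·(πd²/4)·L = 7850 × 9.0792×10⁻⁶ m² × 1.5834 m = 0.11285 kg
f_n = ½√(k/m) = 0.5·√(3327/0.11285) = 0.5·√(29482) = 85.852 Hz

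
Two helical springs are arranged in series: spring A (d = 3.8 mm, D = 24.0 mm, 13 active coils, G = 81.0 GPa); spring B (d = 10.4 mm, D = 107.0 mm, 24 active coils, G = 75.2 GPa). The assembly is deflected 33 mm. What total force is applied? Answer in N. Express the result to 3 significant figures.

93.6 N

k_A = Gd⁴/(8D³N_a) = (81.0×10³)(3.8⁴)/(8·24.0³·13) = 11.748 N/mm
k_B = Gd⁴/(8D³N_a) = (75.2×10³)(10.4⁴)/(8·107.0³·24) = 3.7402 N/mm
Series: 1/k_eq = 1/11.748 + 1/3.7402 = 0.35249; k_eq = 2.837 N/mm
F = k_eq·δ = 2.837·33 = 93.621 N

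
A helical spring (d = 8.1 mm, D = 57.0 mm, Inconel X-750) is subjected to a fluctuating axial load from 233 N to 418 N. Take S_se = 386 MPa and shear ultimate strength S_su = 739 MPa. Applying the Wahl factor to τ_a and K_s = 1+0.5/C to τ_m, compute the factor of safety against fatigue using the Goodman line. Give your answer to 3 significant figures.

4.80

C = D/d = 57.0/8.1 = 7.0370; K_W = (4C−1)/(4C−4)+0.615/C = 1.2116; K_s = 1+0.5/C = 1.0711
F_a = (F_max−F_min)/2 = 92.5 N; F_m = (F_max+F_min)/2 = 325.5 N
τ_a = K_W·8F_aD/(πd³) = 1.2116 × 25.264 = 30.611 MPa
τ_m = K_s·8F_mD/(πd³) = 1.0711 × 88.902 = 95.219 MPa
Goodman: 1/n_f = τ_a/S_se + τ_m/S_su = 30.611/386 + 95.219/739 = 0.07930 + 0.12885 = 0.20815
n_f = 1/0.20815 = 4.804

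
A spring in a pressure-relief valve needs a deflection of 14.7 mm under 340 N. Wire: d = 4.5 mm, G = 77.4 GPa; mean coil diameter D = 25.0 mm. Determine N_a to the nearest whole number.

11

Required rate k = F/δ = 340/14.7 = 23.129 N/mm
N_a = Gd⁴/(8D³k) = (77.4×10³ × 4.5⁴)/(8 × 25.0³ × 23.129)
    = 3.17388e+07 / 2.89116e+06 = 10.98 → 11 coils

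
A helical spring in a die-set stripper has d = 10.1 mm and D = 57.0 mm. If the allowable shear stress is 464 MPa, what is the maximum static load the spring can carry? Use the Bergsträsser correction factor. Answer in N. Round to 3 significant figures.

C = D/d = 57.0/10.1 = 5.6436
K_B = (4C+2)/(4C−3) = 24.574/19.574 = 1.2554
τ_max = K·8FD/(πd³) → F_max = τ_allow·πd³/(8DK)
F_max = 464·π·10.1³/(8·57.0·1.2554) = 1.5019e+06/572.48 = 2623.4 N

2620 N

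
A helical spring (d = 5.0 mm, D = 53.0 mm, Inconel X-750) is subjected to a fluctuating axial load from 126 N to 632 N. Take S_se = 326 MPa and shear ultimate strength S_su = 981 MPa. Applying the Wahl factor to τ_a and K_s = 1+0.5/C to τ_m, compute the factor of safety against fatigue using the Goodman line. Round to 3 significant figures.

C = D/d = 53.0/5.0 = 10.6000; K_W = (4C−1)/(4C−4)+0.615/C = 1.1361; K_s = 1+0.5/C = 1.0472
F_a = (F_max−F_min)/2 = 253 N; F_m = (F_max+F_min)/2 = 379 N
τ_a = K_W·8F_aD/(πd³) = 1.1361 × 273.17 = 310.36 MPa
τ_m = K_s·8F_mD/(πd³) = 1.0472 × 409.21 = 428.51 MPa
Goodman: 1/n_f = τ_a/S_se + τ_m/S_su = 310.36/326 + 428.51/981 = 0.95201 + 0.43681 = 1.3888
n_f = 1/1.3888 = 0.72

0.720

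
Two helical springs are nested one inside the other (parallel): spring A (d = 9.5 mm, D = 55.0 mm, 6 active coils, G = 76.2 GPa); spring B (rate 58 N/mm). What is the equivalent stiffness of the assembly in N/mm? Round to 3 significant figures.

k_A = Gd⁴/(8D³N_a) = (76.2×10³)(9.5⁴)/(8·55.0³·6) = 77.718 N/mm
Parallel: k_eq = 77.718 + 58 = 135.72 N/mm

136 N/mm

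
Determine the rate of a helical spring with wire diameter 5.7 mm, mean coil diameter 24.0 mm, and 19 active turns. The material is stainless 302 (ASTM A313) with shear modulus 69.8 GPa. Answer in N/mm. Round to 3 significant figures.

35.1 N/mm

k = Gd⁴/(8D³N_a) = (69.8×10³ × 5.7⁴) / (8 × 24.0³ × 19)
  = 7.36809e+07 / 2.10125e+06 = 35.065 N/mm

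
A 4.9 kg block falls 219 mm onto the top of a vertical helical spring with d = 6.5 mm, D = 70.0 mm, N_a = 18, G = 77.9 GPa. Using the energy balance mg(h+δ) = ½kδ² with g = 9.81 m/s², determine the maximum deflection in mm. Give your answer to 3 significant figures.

k = Gd⁴/(8D³N_a) = (77.9×10³)(6.5⁴)/(8·70.0³·18) = 2.8154 N/mm
W = mg = 4.9 × 9.81 = 48.069 N
½kδ² − Wδ − Wh = 0 → δ = (W + √(W² + 2kWh))/k
δ = (48.069 + √(2310.6 + 59275.3))/2.8154 = (48.069 + 248.17)/2.8154 = 105.22 mm

105 mm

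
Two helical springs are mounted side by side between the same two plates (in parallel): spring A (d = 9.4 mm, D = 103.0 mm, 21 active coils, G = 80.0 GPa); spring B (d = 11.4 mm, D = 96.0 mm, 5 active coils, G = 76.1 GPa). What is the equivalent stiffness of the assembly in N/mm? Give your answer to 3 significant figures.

39.7 N/mm

k_A = Gd⁴/(8D³N_a) = (80.0×10³)(9.4⁴)/(8·103.0³·21) = 3.4024 N/mm
k_B = Gd⁴/(8D³N_a) = (76.1×10³)(11.4⁴)/(8·96.0³·5) = 36.319 N/mm
Parallel: k_eq = 3.4024 + 36.319 = 39.721 N/mm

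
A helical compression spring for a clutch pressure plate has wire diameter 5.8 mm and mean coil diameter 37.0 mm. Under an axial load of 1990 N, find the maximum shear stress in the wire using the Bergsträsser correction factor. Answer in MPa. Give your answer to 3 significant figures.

1170 MPa

Spring index C = D/d = 37.0/5.8 = 6.3793
K_B = (4C+2)/(4C−3) = 27.517/22.517 = 1.2221
τ₀ = 8FD/(πd³) = 8·1990·37.0/(π·5.8³) = 589040/612.96 = 960.97 MPa
τ_max = K·τ₀ = 1.2221 × 960.97 = 1174.4 MPa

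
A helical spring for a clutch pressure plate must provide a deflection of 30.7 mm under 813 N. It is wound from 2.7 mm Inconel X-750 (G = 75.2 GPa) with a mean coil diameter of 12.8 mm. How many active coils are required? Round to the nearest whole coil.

Required rate k = F/δ = 813/30.7 = 26.482 N/mm
N_a = Gd⁴/(8D³k) = (75.2×10³ × 2.7⁴)/(8 × 12.8³ × 26.482)
    = 3.99644e+06 / 444296 = 8.995 → 9 coils

9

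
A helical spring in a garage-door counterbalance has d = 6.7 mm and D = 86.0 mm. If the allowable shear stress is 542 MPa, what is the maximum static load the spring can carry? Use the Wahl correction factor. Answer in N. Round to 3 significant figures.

670 N

C = D/d = 86.0/6.7 = 12.8358
K_W = (4C−1)/(4C−4) + 0.615/C = 50.343/47.343 + 0.0479 = 1.1113
τ_max = K·8FD/(πd³) → F_max = τ_allow·πd³/(8DK)
F_max = 542·π·6.7³/(8·86.0·1.1113) = 5.1212e+05/764.56 = 669.83 N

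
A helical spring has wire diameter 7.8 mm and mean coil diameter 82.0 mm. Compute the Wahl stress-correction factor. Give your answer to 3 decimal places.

C = D/d = 82.0/7.8 = 10.5128
K_W = (4C−1)/(4C−4) + 0.615/C = 41.051/38.051 + 0.0585 = 1.1373

1.137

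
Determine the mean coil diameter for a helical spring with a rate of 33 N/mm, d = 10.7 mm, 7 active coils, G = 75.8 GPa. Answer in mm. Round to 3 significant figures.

D = (Gd⁴/(8N_a·k))^(1/3) = (75.8×10³·10.7⁴/(8·7·33))^(1/3)
  = (537653)^(1/3) = 81.3144 mm

81.3 mm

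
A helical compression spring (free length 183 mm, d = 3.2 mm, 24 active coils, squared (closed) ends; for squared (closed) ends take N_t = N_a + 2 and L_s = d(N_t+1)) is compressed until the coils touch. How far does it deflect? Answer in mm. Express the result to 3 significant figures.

N_t = 26; L_s = 3.2·27 = 86.4 mm
δ_solid = L₀ − L_s = 183 − 86.4 = 96.6 mm

96.6 mm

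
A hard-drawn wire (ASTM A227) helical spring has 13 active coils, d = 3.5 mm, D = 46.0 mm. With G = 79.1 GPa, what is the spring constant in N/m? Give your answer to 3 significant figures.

1170 N/m

k = Gd⁴/(8D³N_a) = (79.1×10³ × 3.5⁴) / (8 × 46.0³ × 13)
  = 1.18699e+07 / 1.01229e+07 = 1.1726 N/mm = 1172.6 N/m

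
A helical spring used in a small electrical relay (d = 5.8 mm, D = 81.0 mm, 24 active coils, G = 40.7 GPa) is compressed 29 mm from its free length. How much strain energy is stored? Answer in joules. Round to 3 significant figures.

k = Gd⁴/(8D³N_a) = (40.7×10³)(5.8⁴)/(8·81.0³·24) = 0.45139 N/mm
U = ½kδ² = 0.5 × 0.45139 × 29² = 189.81 N·mm = 0.18981 J

0.190 J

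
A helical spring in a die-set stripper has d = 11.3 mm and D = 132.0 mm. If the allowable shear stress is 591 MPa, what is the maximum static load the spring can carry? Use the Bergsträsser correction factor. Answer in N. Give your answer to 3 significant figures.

C = D/d = 132.0/11.3 = 11.6814
K_B = (4C+2)/(4C−3) = 48.726/43.726 = 1.1143
τ_max = K·8FD/(πd³) → F_max = τ_allow·πd³/(8DK)
F_max = 591·π·11.3³/(8·132.0·1.1143) = 2.679e+06/1176.8 = 2276.6 N

2280 N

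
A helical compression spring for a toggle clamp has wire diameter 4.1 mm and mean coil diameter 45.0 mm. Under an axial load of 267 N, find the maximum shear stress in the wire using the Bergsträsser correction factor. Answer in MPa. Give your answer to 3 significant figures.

Spring index C = D/d = 45.0/4.1 = 10.9756
K_B = (4C+2)/(4C−3) = 45.902/40.902 = 1.1222
τ₀ = 8FD/(πd³) = 8·267·45.0/(π·4.1³) = 96120/216.52 = 443.93 MPa
τ_max = K·τ₀ = 1.1222 × 443.93 = 498.19 MPa

498 MPa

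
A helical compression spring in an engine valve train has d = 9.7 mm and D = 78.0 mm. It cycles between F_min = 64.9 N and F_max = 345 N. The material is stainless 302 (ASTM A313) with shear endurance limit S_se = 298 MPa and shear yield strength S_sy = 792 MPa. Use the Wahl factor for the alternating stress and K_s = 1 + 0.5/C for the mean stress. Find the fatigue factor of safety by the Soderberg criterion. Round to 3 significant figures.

C = D/d = 78.0/9.7 = 8.0412; K_W = (4C−1)/(4C−4)+0.615/C = 1.1830; K_s = 1+0.5/C = 1.0622
F_a = (F_max−F_min)/2 = 140.05 N; F_m = (F_max+F_min)/2 = 204.95 N
τ_a = K_W·8F_aD/(πd³) = 1.1830 × 30.479 = 36.057 MPa
τ_m = K_s·8F_mD/(πd³) = 1.0622 × 44.603 = 47.377 MPa
Soderberg: 1/n_f = τ_a/S_se + τ_m/S_sy = 36.057/298 + 47.377/792 = 0.12100 + 0.05982 = 0.18081
n_f = 1/0.18081 = 5.531

5.53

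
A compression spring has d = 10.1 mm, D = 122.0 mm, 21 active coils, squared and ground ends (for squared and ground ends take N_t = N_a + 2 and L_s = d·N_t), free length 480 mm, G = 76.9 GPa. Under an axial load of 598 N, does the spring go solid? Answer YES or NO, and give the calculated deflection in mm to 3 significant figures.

k = Gd⁴/(8D³N_a) = (76.9×10³)(10.1⁴)/(8·122.0³·21) = 2.6231 N/mm
N_t = 23; L_s = 10.1·23 = 232.3 mm; δ_solid = L₀ − L_s = 480 − 232.3 = 247.7 mm
δ = F/k = 598/2.6231 = 227.97 mm
δ < δ_solid → spring does not go solid

NO, δ = 228 mm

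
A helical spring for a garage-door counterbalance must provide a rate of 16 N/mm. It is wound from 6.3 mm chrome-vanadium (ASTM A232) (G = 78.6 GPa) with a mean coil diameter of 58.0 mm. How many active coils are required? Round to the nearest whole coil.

5

N_a = Gd⁴/(8D³k) = (78.6×10³ × 6.3⁴)/(8 × 58.0³ × 16)
    = 1.23818e+08 / 2.49743e+07 = 4.958 → 5 coils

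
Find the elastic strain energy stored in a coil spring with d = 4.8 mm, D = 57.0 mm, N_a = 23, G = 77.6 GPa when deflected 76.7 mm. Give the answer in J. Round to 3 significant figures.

k = Gd⁴/(8D³N_a) = (77.6×10³)(4.8⁴)/(8·57.0³·23) = 1.2089 N/mm
U = ½kδ² = 0.5 × 1.2089 × 76.7² = 3555.9 N·mm = 3.5559 J

3.56 J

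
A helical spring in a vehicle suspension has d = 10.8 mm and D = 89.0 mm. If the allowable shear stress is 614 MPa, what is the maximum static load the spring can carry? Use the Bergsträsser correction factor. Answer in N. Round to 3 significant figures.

C = D/d = 89.0/10.8 = 8.2407
K_B = (4C+2)/(4C−3) = 34.963/29.963 = 1.1669
τ_max = K·8FD/(πd³) → F_max = τ_allow·πd³/(8DK)
F_max = 614·π·10.8³/(8·89.0·1.1669) = 2.4299e+06/830.81 = 2924.7 N

2920 N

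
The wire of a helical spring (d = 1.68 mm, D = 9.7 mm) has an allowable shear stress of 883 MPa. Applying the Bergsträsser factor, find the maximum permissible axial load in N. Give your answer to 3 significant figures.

136 N

C = D/d = 9.7/1.68 = 5.7738
K_B = (4C+2)/(4C−3) = 25.095/20.095 = 1.2488
τ_max = K·8FD/(πd³) → F_max = τ_allow·πd³/(8DK)
F_max = 883·π·1.68³/(8·9.7·1.2488) = 13153/96.908 = 135.73 N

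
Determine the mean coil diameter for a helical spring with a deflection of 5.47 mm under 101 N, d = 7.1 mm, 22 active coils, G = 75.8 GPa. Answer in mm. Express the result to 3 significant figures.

Required rate k = F/δ = 101/5.47 = 18.464 N/mm
D = (Gd⁴/(8N_a·k))^(1/3) = (75.8×10³·7.1⁴/(8·22·18.464))^(1/3)
  = (59272.9)^(1/3) = 38.9899 mm

39.0 mm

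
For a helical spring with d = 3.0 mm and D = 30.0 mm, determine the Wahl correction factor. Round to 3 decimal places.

1.145

C = D/d = 30.0/3.0 = 10.0000
K_W = (4C−1)/(4C−4) + 0.615/C = 39.000/36.000 + 0.0615 = 1.1448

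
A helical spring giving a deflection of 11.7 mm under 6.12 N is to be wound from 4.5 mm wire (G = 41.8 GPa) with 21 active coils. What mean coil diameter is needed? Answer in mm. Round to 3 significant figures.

Required rate k = F/δ = 6.12/11.7 = 0.52308 N/mm
D = (Gd⁴/(8N_a·k))^(1/3) = (41.8×10³·4.5⁴/(8·21·0.52308))^(1/3)
  = (195052)^(1/3) = 57.9941 mm

58.0 mm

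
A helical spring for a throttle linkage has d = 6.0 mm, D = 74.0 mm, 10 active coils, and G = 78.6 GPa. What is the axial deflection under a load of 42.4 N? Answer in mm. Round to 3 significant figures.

k = Gd⁴/(8D³N_a) = (78.6×10³)(6.0⁴)/(8·74.0³·10) = 3.1423 N/mm
δ = F/k = 42.4 / 3.1423 = 13.493 mm

13.5 mm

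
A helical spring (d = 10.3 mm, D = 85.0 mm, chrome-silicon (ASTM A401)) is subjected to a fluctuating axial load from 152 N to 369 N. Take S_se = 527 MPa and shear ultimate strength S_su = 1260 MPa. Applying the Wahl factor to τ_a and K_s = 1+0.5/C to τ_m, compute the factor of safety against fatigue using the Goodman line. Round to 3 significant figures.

C = D/d = 85.0/10.3 = 8.2524; K_W = (4C−1)/(4C−4)+0.615/C = 1.1779; K_s = 1+0.5/C = 1.0606
F_a = (F_max−F_min)/2 = 108.5 N; F_m = (F_max+F_min)/2 = 260.5 N
τ_a = K_W·8F_aD/(πd³) = 1.1779 × 21.492 = 25.316 MPa
τ_m = K_s·8F_mD/(πd³) = 1.0606 × 51.601 = 54.727 MPa
Goodman: 1/n_f = τ_a/S_se + τ_m/S_su = 25.316/527 + 54.727/1260 = 0.04804 + 0.04343 = 0.091473
n_f = 1/0.091473 = 10.93

10.9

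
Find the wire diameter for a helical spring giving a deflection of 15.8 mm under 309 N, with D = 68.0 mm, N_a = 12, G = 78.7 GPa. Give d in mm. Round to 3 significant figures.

Required rate k = F/δ = 309/15.8 = 19.557 N/mm
d = (8D³N_a·k / G)^(1/4) = (8·68.0³·12·19.557 / (78.7×10³))^0.25
  = (7501.1)^0.25 = 9.3064 mm

9.31 mm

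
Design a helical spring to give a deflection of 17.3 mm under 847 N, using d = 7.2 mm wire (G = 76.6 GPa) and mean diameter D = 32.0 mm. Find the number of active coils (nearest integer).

Required rate k = F/δ = 847/17.3 = 48.96 N/mm
N_a = Gd⁴/(8D³k) = (76.6×10³ × 7.2⁴)/(8 × 32.0³ × 48.96)
    = 2.05854e+08 / 1.28344e+07 = 16.04 → 16 coils

16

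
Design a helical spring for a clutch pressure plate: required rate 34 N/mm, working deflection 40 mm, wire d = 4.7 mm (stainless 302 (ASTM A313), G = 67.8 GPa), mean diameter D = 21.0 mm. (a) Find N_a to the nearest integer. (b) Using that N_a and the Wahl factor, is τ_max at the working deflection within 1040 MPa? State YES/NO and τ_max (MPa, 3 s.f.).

N_a = Gd⁴/(8D³k) = (67.8×10³)(4.7⁴)/(8·21.0³·34) = 13.13 → N_a = 13
Actual rate k = Gd⁴/(8D³·13) = 34.35 N/mm
Working load F = kδ = 34.35·40 = 1374 N
C = 21.0/4.7 = 4.4681; K_W = (4C−1)/(4C−4)+0.615/C = 1.3539
τ_max = K_W·8FD/(πd³) = 1.3539·707.71 = 958.17 MPa
τ_max ≤ 1040 MPa → acceptable

(a) 13 coils; (b) YES, τ_max = 958 MPa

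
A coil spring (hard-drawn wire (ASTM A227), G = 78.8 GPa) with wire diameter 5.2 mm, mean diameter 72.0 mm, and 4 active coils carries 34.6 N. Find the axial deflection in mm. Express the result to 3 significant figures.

k = Gd⁴/(8D³N_a) = (78.8×10³)(5.2⁴)/(8·72.0³·4) = 4.8238 N/mm
δ = F/k = 34.6 / 4.8238 = 7.1727 mm

7.17 mm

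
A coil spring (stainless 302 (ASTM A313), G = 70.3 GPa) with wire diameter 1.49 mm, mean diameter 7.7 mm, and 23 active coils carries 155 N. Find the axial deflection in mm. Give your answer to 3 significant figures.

k = Gd⁴/(8D³N_a) = (70.3×10³)(1.49⁴)/(8·7.7³·23) = 4.1249 N/mm
δ = F/k = 155 / 4.1249 = 37.577 mm

37.6 mm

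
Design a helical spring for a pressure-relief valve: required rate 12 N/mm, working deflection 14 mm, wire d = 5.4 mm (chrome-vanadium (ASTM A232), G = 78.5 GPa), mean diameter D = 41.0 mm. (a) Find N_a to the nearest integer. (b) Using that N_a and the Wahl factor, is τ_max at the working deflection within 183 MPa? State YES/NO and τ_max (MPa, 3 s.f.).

(a) 10 coils; (b) YES, τ_max = 134 MPa

N_a = Gd⁴/(8D³k) = (78.5×10³)(5.4⁴)/(8·41.0³·12) = 10.09 → N_a = 10
Actual rate k = Gd⁴/(8D³·10) = 12.106 N/mm
Working load F = kδ = 12.106·14 = 169.48 N
C = 41.0/5.4 = 7.5926; K_W = (4C−1)/(4C−4)+0.615/C = 1.1948
τ_max = K_W·8FD/(πd³) = 1.1948·112.38 = 134.26 MPa
τ_max ≤ 183 MPa → acceptable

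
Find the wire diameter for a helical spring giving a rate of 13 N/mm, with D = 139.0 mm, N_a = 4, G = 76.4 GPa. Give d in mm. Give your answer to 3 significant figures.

11.0 mm

d = (8D³N_a·k / G)^(1/4) = (8·139.0³·4·13 / (76.4×10³))^0.25
  = (14623)^0.25 = 10.9967 mm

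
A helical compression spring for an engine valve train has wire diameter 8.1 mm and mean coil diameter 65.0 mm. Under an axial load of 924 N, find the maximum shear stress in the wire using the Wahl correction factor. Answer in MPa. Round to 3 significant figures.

341 MPa

Spring index C = D/d = 65.0/8.1 = 8.0247
K_W = (4C−1)/(4C−4) + 0.615/C = 31.099/28.099 + 0.0766 = 1.1834
τ₀ = 8FD/(πd³) = 8·924·65.0/(π·8.1³) = 480480/1669.6 = 287.79 MPa
τ_max = K·τ₀ = 1.1834 × 287.79 = 340.57 MPa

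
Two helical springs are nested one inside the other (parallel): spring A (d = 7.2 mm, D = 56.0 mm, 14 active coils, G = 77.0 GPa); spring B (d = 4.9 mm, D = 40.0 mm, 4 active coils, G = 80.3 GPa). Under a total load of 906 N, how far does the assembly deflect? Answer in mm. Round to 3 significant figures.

k_A = Gd⁴/(8D³N_a) = (77.0×10³)(7.2⁴)/(8·56.0³·14) = 10.521 N/mm
k_B = Gd⁴/(8D³N_a) = (80.3×10³)(4.9⁴)/(8·40.0³·4) = 22.603 N/mm
Parallel: k_eq = 10.521 + 22.603 = 33.124 N/mm
δ = F/k_eq = 906/33.124 = 27.352 mm

27.4 mm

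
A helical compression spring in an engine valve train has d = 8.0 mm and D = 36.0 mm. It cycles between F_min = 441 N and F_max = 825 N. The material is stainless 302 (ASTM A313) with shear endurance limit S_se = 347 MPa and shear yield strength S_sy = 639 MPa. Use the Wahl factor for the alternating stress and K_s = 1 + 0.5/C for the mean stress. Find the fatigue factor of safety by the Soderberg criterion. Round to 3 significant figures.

C = D/d = 36.0/8.0 = 4.5000; K_W = (4C−1)/(4C−4)+0.615/C = 1.3510; K_s = 1+0.5/C = 1.1111
F_a = (F_max−F_min)/2 = 192 N; F_m = (F_max+F_min)/2 = 633 N
τ_a = K_W·8F_aD/(πd³) = 1.3510 × 34.377 = 46.442 MPa
τ_m = K_s·8F_mD/(πd³) = 1.1111 × 113.34 = 125.93 MPa
Soderberg: 1/n_f = τ_a/S_se + τ_m/S_sy = 46.442/347 + 125.93/639 = 0.13384 + 0.19708 = 0.33092
n_f = 1/0.33092 = 3.022

3.02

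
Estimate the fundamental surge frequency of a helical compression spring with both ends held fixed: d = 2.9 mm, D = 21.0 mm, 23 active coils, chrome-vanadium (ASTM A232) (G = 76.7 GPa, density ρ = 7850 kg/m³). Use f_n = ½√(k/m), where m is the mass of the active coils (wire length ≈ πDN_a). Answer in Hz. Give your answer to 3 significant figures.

101 Hz

k = Gd⁴/(8D³N_a) = (76.7×10³)(2.9⁴)/(8·21.0³·23) = 3.1835 N/mm = 3183.5 N/m
Wire length L = πDN_a = π·21.0·23 = 1517.4 mm
m = ρ·(πd²/4)·L = 7850 × 6.6052×10⁻⁶ m² × 1.5174 m = 0.078678 kg
f_n = ½√(k/m) = 0.5·√(3183.5/0.078678) = 0.5·√(40463) = 100.58 Hz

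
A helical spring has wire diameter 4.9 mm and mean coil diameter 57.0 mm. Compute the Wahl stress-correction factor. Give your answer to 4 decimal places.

C = D/d = 57.0/4.9 = 11.6327
K_W = (4C−1)/(4C−4) + 0.615/C = 45.531/42.531 + 0.0529 = 1.1234

1.1234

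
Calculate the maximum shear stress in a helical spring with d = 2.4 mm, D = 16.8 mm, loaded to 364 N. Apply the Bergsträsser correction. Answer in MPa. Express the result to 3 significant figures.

1350 MPa

Spring index C = D/d = 16.8/2.4 = 7.0000
K_B = (4C+2)/(4C−3) = 30.000/25.000 = 1.2000
τ₀ = 8FD/(πd³) = 8·364·16.8/(π·2.4³) = 48921.6/43.429 = 1126.5 MPa
τ_max = K·τ₀ = 1.2000 × 1126.5 = 1351.8 MPa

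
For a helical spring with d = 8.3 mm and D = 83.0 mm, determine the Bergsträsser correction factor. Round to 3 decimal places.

C = D/d = 83.0/8.3 = 10.0000
K_B = (4C+2)/(4C−3) = 42.000/37.000 = 1.1351

1.135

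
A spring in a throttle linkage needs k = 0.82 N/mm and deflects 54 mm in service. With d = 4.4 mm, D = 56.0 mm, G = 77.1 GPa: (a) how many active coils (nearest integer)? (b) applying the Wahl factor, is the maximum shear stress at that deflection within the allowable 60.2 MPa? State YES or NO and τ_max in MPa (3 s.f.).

(a) 25 coils; (b) NO, τ_max = 82.7 MPa

N_a = Gd⁴/(8D³k) = (77.1×10³)(4.4⁴)/(8·56.0³·0.82) = 25.08 → N_a = 25
Actual rate k = Gd⁴/(8D³·25) = 0.82276 N/mm
Working load F = kδ = 0.82276·54 = 44.429 N
C = 56.0/4.4 = 12.7273; K_W = (4C−1)/(4C−4)+0.615/C = 1.1123
τ_max = K_W·8FD/(πd³) = 1.1123·74.376 = 82.727 MPa
τ_max > 60.2 MPa → exceeds allowable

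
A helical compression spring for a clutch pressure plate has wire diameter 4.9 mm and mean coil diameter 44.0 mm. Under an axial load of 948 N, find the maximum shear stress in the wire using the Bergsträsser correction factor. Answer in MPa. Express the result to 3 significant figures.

Spring index C = D/d = 44.0/4.9 = 8.9796
K_B = (4C+2)/(4C−3) = 37.918/32.918 = 1.1519
τ₀ = 8FD/(πd³) = 8·948·44.0/(π·4.9³) = 333696/369.61 = 902.84 MPa
τ_max = K·τ₀ = 1.1519 × 902.84 = 1040 MPa

1040 MPa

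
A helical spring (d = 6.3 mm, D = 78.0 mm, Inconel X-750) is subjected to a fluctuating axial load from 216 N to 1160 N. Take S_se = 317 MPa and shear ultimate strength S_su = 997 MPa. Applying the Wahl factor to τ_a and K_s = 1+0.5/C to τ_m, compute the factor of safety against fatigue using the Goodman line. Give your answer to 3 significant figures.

C = D/d = 78.0/6.3 = 12.3810; K_W = (4C−1)/(4C−4)+0.615/C = 1.1156; K_s = 1+0.5/C = 1.0404
F_a = (F_max−F_min)/2 = 472 N; F_m = (F_max+F_min)/2 = 688 N
τ_a = K_W·8F_aD/(πd³) = 1.1156 × 374.93 = 418.27 MPa
τ_m = K_s·8F_mD/(πd³) = 1.0404 × 546.51 = 568.59 MPa
Goodman: 1/n_f = τ_a/S_se + τ_m/S_su = 418.27/317 + 568.59/997 = 1.31945 + 0.57030 = 1.8897
n_f = 1/1.8897 = 0.5292

0.529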